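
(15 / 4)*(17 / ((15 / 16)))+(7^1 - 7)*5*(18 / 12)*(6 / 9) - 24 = 44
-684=-684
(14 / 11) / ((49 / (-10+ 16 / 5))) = -0.18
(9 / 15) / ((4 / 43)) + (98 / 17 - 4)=2793 / 340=8.21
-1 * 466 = -466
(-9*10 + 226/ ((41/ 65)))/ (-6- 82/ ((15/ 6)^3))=-687500/ 28823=-23.85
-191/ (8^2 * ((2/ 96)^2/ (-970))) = 6669720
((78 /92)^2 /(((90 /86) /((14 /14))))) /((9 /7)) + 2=241309 /95220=2.53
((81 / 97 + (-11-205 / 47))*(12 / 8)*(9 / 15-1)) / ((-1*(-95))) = 198681 / 2165525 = 0.09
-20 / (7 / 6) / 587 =-120 / 4109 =-0.03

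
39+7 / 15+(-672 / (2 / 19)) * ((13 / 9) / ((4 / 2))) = -22856 / 5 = -4571.20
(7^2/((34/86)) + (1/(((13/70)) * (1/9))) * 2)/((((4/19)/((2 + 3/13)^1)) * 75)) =26894861/861900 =31.20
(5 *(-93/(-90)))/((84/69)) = 713/168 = 4.24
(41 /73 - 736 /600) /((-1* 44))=331 /21900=0.02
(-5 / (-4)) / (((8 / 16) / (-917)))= -4585 / 2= -2292.50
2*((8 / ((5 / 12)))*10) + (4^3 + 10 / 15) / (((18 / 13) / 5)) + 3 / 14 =233503 / 378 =617.73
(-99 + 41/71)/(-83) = 6988/5893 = 1.19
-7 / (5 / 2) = -14 / 5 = -2.80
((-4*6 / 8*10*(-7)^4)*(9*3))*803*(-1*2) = 3123364860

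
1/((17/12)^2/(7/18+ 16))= 8.17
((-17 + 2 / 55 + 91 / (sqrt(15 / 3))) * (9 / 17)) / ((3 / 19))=79.57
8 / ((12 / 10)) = 20 / 3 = 6.67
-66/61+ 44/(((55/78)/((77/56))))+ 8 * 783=1936359/305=6348.72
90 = 90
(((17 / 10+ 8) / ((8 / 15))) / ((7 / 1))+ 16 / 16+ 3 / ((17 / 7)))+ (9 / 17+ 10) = 29251 / 1904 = 15.36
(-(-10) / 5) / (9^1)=0.22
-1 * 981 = -981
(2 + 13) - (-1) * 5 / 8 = 15.62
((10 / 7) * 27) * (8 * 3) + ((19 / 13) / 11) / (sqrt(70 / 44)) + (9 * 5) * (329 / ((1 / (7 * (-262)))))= -190060110 / 7 + 19 * sqrt(770) / 5005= -27151444.18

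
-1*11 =-11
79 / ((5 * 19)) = 79 / 95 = 0.83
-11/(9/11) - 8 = -193/9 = -21.44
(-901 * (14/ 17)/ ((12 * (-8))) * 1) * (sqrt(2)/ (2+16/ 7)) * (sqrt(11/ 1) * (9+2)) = 28567 * sqrt(22)/ 1440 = 93.05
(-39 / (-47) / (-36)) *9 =-39 / 188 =-0.21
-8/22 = -4/11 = -0.36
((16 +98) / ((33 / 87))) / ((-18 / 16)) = -8816 / 33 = -267.15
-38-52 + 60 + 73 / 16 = -407 / 16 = -25.44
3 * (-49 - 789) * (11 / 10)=-13827 / 5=-2765.40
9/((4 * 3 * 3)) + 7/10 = 19/20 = 0.95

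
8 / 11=0.73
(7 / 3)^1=7 / 3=2.33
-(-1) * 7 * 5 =35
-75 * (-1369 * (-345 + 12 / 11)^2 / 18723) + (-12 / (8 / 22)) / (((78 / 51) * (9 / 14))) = 19101095314226 / 29451279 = 648565.90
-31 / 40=-0.78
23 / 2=11.50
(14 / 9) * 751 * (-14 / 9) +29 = -144847 / 81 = -1788.23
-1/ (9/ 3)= -1/ 3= -0.33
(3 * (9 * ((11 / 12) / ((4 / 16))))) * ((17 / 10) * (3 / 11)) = 459 / 10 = 45.90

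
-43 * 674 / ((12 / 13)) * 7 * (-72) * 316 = 5000438352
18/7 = 2.57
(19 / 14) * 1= 19 / 14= 1.36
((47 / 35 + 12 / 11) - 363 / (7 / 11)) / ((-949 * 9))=0.07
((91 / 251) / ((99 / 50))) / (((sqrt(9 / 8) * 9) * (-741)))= -700 * sqrt(2) / 38242611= -0.00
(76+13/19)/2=1457/38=38.34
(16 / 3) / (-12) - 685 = -6169 / 9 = -685.44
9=9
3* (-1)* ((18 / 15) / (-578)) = 9 / 1445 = 0.01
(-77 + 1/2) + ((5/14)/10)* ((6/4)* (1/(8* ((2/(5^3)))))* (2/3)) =-34147/448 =-76.22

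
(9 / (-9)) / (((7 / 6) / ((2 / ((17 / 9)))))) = -108 / 119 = -0.91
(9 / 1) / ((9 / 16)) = 16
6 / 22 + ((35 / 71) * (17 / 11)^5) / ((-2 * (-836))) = 5263882171 / 19118686312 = 0.28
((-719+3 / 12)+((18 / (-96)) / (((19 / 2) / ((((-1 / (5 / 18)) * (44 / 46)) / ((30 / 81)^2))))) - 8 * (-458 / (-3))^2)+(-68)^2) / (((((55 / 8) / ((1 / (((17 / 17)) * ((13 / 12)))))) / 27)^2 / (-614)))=41135271974222540544 / 27925665625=1473027448.18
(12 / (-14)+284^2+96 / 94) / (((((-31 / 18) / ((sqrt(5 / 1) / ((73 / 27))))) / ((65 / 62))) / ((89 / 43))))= -37302943177890 * sqrt(5) / 992454491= -84046.09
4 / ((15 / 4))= 16 / 15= 1.07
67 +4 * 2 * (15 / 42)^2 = 3333 / 49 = 68.02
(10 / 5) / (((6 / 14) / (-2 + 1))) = -14 / 3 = -4.67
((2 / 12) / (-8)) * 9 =-3 / 16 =-0.19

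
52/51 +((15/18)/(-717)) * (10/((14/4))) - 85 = -21497227/255969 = -83.98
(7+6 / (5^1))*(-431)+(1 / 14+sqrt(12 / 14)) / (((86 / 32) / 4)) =-5318811 / 1505+64*sqrt(42) / 301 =-3532.72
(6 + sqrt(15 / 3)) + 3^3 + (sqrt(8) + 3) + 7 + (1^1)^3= 49.06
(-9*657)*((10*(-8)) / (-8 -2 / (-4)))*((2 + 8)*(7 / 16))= -275940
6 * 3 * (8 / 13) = 144 / 13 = 11.08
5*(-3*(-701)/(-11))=-10515/11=-955.91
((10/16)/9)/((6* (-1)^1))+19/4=2047/432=4.74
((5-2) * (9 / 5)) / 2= 27 / 10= 2.70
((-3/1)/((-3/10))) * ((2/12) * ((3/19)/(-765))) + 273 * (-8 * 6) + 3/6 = -76183751/5814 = -13103.50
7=7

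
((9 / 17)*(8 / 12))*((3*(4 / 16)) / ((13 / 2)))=9 / 221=0.04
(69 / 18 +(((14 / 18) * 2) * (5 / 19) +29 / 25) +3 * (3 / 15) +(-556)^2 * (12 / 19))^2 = 2786848692156232729 / 73102500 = 38122481339.98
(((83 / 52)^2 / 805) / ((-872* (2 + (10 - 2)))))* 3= -20667 / 18980998400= -0.00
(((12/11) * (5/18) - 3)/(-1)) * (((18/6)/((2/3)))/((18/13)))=1157/132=8.77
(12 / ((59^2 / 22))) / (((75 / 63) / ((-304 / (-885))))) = 561792 / 25672375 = 0.02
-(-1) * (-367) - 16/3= -1117/3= -372.33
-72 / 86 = -36 / 43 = -0.84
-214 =-214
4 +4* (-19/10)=-18/5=-3.60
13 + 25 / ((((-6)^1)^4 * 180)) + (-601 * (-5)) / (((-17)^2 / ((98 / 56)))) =420640277 / 13483584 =31.20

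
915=915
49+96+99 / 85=12424 / 85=146.16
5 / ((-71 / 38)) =-190 / 71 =-2.68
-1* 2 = -2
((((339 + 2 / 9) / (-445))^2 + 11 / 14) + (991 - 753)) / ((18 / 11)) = 146.28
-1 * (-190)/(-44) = -95/22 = -4.32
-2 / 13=-0.15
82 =82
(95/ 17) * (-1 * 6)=-570/ 17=-33.53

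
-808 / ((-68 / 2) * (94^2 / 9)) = 909 / 37553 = 0.02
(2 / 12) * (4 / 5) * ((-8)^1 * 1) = -16 / 15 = -1.07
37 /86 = 0.43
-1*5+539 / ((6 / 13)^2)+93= 94259 / 36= 2618.31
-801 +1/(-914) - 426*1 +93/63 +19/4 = -46863107/38388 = -1220.77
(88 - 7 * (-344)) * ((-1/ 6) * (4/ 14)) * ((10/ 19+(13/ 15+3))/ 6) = -520832/ 5985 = -87.02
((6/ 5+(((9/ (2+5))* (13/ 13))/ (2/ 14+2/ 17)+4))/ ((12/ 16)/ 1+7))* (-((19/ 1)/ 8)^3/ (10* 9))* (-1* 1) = 10775489/ 55353600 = 0.19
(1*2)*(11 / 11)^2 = 2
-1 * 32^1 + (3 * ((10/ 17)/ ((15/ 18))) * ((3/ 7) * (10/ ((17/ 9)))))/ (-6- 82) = -713311/ 22253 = -32.05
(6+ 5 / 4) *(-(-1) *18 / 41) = 261 / 82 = 3.18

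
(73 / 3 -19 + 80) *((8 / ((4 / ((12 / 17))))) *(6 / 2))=6144 / 17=361.41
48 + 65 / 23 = 1169 / 23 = 50.83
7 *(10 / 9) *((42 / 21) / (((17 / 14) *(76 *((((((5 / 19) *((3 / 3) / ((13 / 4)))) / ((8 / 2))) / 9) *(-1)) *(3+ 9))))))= -637 / 102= -6.25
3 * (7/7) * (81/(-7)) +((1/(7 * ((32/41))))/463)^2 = -373393067375/10756178944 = -34.71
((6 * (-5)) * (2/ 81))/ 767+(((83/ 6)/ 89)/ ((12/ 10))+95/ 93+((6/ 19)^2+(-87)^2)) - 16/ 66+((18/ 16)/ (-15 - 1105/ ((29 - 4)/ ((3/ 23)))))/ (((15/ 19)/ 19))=10935414837371926049/ 1444820085247968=7568.70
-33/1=-33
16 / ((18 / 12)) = 32 / 3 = 10.67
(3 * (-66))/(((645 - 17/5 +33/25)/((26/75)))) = -1716/16073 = -0.11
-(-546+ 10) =536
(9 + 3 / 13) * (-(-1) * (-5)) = -600 / 13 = -46.15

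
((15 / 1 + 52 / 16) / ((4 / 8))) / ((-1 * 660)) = -73 / 1320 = -0.06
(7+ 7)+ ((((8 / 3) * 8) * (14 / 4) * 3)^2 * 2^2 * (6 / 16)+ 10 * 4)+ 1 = 75319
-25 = -25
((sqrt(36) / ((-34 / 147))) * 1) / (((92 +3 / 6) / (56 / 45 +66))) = -17444 / 925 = -18.86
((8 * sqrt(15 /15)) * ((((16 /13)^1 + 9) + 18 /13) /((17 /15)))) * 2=36240 /221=163.98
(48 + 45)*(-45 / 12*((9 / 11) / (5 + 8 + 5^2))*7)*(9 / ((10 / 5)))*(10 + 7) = -13446405 / 3344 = -4021.05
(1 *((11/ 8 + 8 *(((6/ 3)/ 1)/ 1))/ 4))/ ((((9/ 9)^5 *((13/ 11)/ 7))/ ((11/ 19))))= 117733/ 7904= 14.90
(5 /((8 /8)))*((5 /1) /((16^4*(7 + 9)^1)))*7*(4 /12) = 175 /3145728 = 0.00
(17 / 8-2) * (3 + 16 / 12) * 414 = 897 / 4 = 224.25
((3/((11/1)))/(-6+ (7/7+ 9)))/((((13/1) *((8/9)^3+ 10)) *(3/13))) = 729/343288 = 0.00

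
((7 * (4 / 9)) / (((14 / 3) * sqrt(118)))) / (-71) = -sqrt(118) / 12567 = -0.00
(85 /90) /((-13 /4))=-34 /117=-0.29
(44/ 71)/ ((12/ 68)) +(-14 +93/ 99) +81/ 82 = -8.56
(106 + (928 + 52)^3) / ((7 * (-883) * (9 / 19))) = -5960883338 / 18543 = -321462.73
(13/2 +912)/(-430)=-1837/860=-2.14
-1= -1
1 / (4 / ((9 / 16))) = 9 / 64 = 0.14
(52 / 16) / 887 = 13 / 3548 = 0.00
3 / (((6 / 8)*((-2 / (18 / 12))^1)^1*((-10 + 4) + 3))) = 1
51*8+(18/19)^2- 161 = 89491/361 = 247.90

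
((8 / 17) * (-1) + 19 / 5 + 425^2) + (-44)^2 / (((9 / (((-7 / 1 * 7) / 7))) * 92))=3177867476 / 17595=180611.96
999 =999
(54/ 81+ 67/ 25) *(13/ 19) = 3263/ 1425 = 2.29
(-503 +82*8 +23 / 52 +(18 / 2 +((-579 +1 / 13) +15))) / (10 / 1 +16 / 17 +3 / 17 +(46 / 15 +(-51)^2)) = -5323635 / 34677344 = -0.15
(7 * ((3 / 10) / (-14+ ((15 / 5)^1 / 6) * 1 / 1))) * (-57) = 133 / 15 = 8.87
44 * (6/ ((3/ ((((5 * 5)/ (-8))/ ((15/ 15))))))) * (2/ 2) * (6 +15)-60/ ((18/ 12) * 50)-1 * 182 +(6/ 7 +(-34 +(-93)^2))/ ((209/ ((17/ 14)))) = -605011863/ 102410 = -5907.74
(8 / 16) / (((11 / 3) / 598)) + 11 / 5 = 4606 / 55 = 83.75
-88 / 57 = -1.54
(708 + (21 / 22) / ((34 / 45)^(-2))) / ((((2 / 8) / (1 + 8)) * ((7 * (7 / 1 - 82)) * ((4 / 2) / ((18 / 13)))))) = -21043784 / 625625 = -33.64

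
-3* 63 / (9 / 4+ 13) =-756 / 61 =-12.39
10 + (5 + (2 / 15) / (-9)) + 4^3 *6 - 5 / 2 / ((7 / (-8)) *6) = 377491 / 945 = 399.46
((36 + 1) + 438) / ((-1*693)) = -475 / 693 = -0.69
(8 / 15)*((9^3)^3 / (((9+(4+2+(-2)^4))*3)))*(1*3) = 1033121304 / 155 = 6665298.74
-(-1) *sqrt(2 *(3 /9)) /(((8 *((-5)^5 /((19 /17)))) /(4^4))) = -608 *sqrt(6) /159375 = -0.01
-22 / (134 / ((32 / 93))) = -352 / 6231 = -0.06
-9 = -9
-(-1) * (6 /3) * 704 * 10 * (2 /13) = 28160 /13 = 2166.15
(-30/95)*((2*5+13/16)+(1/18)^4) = -567527/166212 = -3.41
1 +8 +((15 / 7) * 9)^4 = 332172234 / 2401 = 138347.45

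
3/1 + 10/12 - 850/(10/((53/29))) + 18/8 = -51943/348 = -149.26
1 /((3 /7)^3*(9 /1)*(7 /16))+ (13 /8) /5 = 34519 /9720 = 3.55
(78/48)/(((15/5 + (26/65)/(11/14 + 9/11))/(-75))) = -1204125/32104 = -37.51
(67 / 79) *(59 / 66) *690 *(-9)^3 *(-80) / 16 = 1656998775 / 869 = 1906788.00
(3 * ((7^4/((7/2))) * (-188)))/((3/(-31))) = 3998008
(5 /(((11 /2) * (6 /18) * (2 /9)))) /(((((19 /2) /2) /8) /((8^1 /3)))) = 11520 /209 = 55.12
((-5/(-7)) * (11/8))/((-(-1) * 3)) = 55/168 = 0.33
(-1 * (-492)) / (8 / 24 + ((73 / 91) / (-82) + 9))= 11013912 / 208717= 52.77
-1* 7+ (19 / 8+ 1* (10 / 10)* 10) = 43 / 8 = 5.38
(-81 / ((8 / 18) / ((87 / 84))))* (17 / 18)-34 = -47549 / 224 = -212.27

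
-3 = -3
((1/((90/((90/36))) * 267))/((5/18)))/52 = 1/138840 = 0.00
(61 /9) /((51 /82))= 5002 /459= 10.90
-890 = -890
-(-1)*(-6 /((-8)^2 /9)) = -27 /32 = -0.84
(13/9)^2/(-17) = -169/1377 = -0.12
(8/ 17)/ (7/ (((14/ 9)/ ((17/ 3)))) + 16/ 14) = 112/ 6341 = 0.02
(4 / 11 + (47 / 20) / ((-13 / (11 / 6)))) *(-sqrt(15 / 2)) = -553 *sqrt(30) / 34320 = -0.09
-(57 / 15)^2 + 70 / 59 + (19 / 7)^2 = -425426 / 72275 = -5.89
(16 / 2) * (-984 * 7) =-55104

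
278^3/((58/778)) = 8357646328/29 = 288194700.97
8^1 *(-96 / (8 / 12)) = -1152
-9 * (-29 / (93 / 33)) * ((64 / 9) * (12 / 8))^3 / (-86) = -5226496 / 3999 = -1306.95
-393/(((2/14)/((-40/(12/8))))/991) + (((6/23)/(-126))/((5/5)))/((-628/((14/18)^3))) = 2296514754233329/31589028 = 72699760.00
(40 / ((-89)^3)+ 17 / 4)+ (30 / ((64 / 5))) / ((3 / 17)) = 395486329 / 22559008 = 17.53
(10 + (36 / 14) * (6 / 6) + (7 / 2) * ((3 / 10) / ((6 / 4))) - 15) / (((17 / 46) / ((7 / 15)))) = -2.18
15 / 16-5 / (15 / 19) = -259 / 48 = -5.40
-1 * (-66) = 66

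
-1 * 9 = -9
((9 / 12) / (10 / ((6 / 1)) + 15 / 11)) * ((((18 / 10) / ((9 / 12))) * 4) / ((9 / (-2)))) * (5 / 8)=-33 / 100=-0.33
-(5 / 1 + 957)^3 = -890277128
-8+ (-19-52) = -79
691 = 691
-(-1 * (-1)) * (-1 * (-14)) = -14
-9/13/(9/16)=-16/13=-1.23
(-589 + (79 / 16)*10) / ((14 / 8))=-4317 / 14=-308.36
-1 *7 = -7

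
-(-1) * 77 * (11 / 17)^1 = 847 / 17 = 49.82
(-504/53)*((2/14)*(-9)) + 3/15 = 3293/265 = 12.43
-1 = -1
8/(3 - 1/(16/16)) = 4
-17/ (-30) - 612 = -18343/ 30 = -611.43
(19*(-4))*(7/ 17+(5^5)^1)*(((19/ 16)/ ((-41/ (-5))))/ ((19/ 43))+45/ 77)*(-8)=1733331.39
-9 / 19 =-0.47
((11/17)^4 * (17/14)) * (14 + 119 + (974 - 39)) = 7818294/34391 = 227.34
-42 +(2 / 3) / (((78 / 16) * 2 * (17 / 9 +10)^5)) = -7657932397134 / 182331724991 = -42.00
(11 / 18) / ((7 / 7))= 11 / 18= 0.61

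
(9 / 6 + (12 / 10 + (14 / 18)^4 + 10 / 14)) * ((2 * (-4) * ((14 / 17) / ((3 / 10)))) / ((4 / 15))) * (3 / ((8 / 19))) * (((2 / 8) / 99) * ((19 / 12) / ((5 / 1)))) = -626749789 / 353349216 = -1.77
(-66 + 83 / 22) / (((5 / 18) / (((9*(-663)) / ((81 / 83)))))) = 75334701 / 55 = 1369721.84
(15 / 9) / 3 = 5 / 9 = 0.56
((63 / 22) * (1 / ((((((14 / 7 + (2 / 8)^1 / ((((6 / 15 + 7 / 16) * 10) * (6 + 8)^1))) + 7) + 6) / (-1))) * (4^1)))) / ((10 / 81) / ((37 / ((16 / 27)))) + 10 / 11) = -48794157 / 931566400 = -0.05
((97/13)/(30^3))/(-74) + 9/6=38960903/25974000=1.50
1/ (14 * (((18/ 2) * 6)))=1/ 756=0.00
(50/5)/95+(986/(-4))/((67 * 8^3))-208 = -271010967/1303552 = -207.90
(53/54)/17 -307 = -281773/918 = -306.94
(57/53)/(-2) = -0.54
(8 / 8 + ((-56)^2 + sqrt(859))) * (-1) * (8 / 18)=-12548 / 9 - 4 * sqrt(859) / 9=-1407.25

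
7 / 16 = 0.44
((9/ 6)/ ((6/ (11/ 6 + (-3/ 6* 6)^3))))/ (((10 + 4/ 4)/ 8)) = -151/ 33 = -4.58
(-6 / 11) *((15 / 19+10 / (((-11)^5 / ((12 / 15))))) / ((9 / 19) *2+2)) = -7246839 / 49603708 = -0.15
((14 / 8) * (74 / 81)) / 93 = 259 / 15066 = 0.02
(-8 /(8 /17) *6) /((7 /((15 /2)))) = -765 /7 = -109.29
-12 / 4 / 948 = -0.00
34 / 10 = 17 / 5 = 3.40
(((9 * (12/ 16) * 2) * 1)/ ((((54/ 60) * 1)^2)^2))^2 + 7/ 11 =275413343/ 649539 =424.01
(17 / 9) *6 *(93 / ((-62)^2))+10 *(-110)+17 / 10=-170194 / 155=-1098.03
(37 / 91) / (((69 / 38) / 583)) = 819698 / 6279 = 130.55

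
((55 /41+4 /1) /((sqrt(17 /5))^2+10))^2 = 1199025 /7546009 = 0.16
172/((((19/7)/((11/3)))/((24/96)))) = 58.09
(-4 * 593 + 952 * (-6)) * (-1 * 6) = 48504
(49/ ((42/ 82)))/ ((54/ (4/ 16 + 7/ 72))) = 7175/ 11664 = 0.62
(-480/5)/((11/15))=-1440/11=-130.91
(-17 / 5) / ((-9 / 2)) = 34 / 45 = 0.76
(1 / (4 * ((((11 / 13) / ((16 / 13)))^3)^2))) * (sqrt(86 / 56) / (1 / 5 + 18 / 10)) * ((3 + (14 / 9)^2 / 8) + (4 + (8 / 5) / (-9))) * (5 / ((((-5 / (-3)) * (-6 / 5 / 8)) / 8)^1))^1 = -96821313536 * sqrt(301) / 1004475087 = -1672.30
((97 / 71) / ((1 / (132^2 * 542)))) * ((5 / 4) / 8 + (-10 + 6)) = -3521064789 / 71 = -49592461.82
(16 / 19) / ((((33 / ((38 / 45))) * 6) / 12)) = 64 / 1485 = 0.04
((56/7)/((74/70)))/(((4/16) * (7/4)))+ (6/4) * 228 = 13294/37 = 359.30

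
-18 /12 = -3 /2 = -1.50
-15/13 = -1.15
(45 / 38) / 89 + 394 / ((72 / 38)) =3164909 / 15219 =207.96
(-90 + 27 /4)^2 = 110889 /16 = 6930.56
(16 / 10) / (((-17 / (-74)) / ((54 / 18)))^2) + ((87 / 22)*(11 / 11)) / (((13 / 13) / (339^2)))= 14455967499 / 31790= 454733.17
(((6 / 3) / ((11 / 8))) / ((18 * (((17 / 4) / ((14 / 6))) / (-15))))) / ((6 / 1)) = -560 / 5049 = -0.11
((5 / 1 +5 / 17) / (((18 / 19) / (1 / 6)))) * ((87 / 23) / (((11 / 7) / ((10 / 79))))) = 96425 / 339779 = 0.28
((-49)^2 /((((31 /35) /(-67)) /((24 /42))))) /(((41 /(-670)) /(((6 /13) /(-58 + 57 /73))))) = -944160596400 /69016571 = -13680.20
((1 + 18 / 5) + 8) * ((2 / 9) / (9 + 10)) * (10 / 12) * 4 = 28 / 57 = 0.49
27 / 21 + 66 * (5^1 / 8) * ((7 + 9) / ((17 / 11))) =50973 / 119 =428.34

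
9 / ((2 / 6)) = 27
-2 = -2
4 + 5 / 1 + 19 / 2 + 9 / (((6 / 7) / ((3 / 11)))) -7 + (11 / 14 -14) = 177 / 154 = 1.15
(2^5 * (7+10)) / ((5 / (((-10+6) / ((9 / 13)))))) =-628.62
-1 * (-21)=21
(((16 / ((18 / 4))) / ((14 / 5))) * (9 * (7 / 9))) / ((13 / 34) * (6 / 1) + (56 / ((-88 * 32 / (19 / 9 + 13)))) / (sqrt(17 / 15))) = 7120960 * sqrt(255) / 234906081 + 308056320 / 78302027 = 4.42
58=58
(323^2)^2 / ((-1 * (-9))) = 10884540241 / 9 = 1209393360.11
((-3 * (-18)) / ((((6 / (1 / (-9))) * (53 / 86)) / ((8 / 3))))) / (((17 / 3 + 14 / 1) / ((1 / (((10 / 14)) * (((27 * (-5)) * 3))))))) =4816 / 6332175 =0.00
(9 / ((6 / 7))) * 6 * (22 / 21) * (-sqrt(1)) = -66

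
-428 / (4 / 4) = -428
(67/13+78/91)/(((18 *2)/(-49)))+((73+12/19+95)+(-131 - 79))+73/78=-432277/8892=-48.61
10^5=100000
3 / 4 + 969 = 3879 / 4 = 969.75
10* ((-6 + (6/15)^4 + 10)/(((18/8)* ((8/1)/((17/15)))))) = 2.53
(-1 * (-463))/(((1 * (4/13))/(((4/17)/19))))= 6019/323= 18.63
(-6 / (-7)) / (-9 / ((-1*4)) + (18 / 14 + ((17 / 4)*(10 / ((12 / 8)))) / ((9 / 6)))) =216 / 5651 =0.04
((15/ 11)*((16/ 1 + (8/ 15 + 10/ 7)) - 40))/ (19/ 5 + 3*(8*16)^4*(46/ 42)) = -11570/ 339570853303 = -0.00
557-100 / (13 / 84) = -1159 / 13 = -89.15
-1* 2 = -2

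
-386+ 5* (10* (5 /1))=-136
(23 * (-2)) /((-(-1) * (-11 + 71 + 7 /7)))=-46 /61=-0.75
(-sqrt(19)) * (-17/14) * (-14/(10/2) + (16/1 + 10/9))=782 * sqrt(19)/45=75.75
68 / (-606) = -34 / 303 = -0.11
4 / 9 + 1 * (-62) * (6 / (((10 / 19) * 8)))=-15823 / 180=-87.91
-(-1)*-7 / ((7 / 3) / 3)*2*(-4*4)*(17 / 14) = 2448 / 7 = 349.71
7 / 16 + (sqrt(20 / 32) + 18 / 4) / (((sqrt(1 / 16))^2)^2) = 64 * sqrt(10) + 18439 / 16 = 1354.82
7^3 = 343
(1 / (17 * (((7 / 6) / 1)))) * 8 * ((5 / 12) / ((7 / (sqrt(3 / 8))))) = 5 * sqrt(6) / 833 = 0.01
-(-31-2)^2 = -1089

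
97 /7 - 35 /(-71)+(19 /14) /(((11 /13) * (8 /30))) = 890671 /43736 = 20.36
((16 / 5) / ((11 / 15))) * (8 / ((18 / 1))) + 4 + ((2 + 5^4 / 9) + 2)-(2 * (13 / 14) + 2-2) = 53726 / 693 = 77.53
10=10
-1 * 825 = -825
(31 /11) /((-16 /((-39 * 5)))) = 6045 /176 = 34.35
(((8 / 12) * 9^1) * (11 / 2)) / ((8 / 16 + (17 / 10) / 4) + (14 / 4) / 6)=3960 / 181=21.88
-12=-12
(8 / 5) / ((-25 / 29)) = -232 / 125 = -1.86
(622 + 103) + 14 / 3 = 2189 / 3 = 729.67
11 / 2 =5.50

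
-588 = -588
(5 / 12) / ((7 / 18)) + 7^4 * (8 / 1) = 268927 / 14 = 19209.07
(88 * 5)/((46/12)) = 2640/23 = 114.78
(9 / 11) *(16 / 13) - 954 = -136278 / 143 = -952.99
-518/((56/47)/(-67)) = 116513/4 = 29128.25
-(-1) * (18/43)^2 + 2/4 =2497/3698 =0.68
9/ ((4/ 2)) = 9/ 2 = 4.50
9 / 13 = 0.69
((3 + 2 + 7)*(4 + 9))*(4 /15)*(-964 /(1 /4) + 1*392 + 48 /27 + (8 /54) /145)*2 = -5638711936 /19575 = -288056.80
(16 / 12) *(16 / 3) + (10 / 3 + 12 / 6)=112 / 9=12.44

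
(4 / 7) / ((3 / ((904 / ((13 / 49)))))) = 649.03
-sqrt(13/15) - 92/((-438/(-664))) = -30544/219 - sqrt(195)/15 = -140.40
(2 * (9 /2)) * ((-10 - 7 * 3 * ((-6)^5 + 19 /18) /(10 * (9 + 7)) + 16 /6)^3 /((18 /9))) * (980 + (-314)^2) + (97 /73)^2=20342108646048461038602767 /43655168000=465972520047304.85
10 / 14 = 5 / 7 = 0.71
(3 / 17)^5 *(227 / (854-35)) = 6129 / 129206987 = 0.00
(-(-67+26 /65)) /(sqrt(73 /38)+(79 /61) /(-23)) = 1402531398 /717283495+655480197* sqrt(2774) /717283495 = 50.09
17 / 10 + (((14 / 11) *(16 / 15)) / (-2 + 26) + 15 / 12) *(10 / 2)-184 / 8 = -29239 / 1980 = -14.77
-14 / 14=-1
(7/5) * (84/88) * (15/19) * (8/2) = 882/209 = 4.22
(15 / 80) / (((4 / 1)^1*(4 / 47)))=141 / 256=0.55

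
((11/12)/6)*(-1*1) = -0.15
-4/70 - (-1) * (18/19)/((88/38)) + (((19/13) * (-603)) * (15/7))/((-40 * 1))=272071/5720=47.56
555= 555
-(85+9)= -94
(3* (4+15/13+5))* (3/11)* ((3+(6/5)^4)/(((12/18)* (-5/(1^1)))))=-513702/40625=-12.64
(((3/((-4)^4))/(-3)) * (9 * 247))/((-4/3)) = 6669/1024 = 6.51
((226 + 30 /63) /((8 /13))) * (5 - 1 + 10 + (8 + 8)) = 77285 /7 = 11040.71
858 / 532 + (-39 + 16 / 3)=-25579 / 798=-32.05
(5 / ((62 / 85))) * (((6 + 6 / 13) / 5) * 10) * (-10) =-357000 / 403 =-885.86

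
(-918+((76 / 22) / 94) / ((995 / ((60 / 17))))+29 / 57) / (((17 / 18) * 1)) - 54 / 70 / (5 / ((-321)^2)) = -16869.22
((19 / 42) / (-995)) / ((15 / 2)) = -19 / 313425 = -0.00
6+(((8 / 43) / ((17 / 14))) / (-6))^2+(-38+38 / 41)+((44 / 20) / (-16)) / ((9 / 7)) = -163945116559 / 5258112240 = -31.18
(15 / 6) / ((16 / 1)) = 5 / 32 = 0.16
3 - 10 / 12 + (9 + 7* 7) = 361 / 6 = 60.17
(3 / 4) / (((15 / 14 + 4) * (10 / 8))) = 42 / 355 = 0.12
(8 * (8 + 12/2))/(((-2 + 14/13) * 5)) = -24.27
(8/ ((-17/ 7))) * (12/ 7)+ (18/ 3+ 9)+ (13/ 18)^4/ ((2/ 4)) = 8831129/ 892296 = 9.90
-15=-15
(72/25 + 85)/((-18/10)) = -2197/45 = -48.82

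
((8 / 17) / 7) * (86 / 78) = 344 / 4641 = 0.07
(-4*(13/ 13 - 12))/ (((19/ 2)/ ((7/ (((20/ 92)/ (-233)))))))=-3301144/ 95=-34748.88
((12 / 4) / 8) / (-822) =-1 / 2192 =-0.00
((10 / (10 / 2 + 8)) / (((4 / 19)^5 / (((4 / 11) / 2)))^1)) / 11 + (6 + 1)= 15199311 / 402688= 37.74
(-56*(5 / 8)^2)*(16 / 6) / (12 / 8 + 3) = -350 / 27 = -12.96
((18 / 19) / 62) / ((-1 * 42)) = -3 / 8246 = -0.00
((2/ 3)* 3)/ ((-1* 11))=-0.18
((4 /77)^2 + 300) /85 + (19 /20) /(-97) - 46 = -8306540579 /195538420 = -42.48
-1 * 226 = -226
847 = 847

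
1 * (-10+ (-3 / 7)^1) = -10.43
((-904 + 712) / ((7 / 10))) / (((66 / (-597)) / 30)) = 5731200 / 77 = 74431.17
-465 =-465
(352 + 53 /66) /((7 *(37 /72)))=279420 /2849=98.08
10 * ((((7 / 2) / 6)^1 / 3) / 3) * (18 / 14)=0.83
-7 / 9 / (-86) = 7 / 774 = 0.01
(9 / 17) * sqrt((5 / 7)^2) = 45 / 119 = 0.38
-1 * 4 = -4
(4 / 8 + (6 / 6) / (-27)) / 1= 25 / 54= 0.46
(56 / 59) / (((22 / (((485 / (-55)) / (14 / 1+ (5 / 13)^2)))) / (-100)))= 45900400 / 17069349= 2.69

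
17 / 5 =3.40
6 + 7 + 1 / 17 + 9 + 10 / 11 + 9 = 5978 / 187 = 31.97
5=5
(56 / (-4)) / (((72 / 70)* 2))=-245 / 36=-6.81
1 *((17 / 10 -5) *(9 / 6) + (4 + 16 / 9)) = 149 / 180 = 0.83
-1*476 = -476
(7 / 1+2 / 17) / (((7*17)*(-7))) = -121 / 14161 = -0.01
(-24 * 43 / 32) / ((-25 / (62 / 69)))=1333 / 1150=1.16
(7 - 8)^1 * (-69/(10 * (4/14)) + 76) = -1037/20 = -51.85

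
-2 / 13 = -0.15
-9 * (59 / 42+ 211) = -1911.64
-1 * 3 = -3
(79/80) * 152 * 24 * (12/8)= 27018/5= 5403.60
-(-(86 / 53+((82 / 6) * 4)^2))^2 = -2034223292644 / 227529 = -8940501.18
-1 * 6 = -6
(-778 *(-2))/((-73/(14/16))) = -2723/146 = -18.65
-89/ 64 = -1.39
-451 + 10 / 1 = -441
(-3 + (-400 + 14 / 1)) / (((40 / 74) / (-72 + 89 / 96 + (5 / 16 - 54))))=172384961 / 1920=89783.83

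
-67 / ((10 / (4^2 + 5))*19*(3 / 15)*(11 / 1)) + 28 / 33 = -287 / 114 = -2.52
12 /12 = 1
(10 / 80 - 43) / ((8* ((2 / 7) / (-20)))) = 12005 / 32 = 375.16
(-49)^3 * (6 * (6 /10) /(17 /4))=-8470728 /85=-99655.62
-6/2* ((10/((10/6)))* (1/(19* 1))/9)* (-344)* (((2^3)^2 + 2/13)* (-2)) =-1147584/247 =-4646.09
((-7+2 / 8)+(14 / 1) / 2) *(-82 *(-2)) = 41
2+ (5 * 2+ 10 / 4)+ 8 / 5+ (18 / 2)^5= 59065.10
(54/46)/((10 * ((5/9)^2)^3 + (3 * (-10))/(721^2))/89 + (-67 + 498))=663864364577043/243738439887907877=0.00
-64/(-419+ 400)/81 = 0.04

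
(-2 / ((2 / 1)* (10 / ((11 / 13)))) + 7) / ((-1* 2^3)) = -899 / 1040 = -0.86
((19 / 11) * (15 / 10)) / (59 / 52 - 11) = -26 / 99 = -0.26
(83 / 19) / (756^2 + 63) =83 / 10860381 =0.00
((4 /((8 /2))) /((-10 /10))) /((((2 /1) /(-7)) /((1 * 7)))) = 49 /2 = 24.50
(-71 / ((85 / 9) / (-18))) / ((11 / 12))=138024 / 935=147.62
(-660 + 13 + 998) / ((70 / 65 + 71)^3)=0.00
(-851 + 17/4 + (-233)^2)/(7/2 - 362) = -213769/1434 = -149.07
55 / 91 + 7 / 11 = 1242 / 1001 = 1.24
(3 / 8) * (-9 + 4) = -15 / 8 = -1.88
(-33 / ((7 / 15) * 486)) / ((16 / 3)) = -55 / 2016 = -0.03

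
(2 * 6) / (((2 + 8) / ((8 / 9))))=16 / 15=1.07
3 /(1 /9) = 27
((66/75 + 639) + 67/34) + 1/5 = 545743/850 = 642.05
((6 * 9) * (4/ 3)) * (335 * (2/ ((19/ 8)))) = 20311.58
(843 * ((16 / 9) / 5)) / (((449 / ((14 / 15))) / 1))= 62944 / 101025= 0.62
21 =21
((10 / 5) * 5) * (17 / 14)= 85 / 7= 12.14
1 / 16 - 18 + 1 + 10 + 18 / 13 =-1155 / 208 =-5.55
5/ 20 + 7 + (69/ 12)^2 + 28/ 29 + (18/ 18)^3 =19617/ 464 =42.28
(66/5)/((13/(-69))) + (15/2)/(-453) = -1375633/19630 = -70.08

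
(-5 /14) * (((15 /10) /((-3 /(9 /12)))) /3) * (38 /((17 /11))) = 1045 /952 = 1.10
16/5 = 3.20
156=156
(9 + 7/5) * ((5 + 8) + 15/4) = 871/5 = 174.20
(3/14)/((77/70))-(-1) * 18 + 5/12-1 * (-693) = 711.61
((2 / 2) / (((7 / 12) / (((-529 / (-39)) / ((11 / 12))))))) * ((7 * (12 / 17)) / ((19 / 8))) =2437632 / 46189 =52.78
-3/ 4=-0.75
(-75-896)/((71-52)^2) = -971/361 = -2.69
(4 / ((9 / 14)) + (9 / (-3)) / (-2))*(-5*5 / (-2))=3475 / 36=96.53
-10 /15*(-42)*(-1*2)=-56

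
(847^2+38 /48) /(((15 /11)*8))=37879237 /576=65762.56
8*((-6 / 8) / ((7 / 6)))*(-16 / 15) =192 / 35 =5.49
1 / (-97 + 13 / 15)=-15 / 1442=-0.01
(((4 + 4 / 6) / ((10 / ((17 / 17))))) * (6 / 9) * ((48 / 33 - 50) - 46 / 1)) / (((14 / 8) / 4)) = -6656 / 99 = -67.23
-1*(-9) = 9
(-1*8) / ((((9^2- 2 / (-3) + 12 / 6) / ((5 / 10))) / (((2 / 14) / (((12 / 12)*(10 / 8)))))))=-48 / 8785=-0.01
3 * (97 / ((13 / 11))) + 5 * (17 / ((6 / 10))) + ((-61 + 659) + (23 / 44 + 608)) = 2736025 / 1716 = 1594.42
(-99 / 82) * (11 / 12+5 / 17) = -8151 / 5576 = -1.46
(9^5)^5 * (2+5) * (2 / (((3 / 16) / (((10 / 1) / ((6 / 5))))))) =446692081230486055234821600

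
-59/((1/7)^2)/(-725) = 2891/725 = 3.99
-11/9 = -1.22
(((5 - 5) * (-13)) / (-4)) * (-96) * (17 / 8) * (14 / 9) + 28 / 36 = 7 / 9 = 0.78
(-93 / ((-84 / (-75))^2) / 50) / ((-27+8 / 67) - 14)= 51925 / 1431584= 0.04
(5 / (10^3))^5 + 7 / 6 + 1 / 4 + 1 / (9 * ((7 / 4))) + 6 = 150800000000063 / 20160000000000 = 7.48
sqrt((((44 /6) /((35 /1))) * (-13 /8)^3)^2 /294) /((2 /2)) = 24167 * sqrt(6) /1128960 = 0.05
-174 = -174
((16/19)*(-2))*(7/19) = -224/361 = -0.62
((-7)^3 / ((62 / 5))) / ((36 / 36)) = -1715 / 62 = -27.66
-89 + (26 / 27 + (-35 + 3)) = -3241 / 27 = -120.04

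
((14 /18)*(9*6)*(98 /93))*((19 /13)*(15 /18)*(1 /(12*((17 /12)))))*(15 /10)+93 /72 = 994421 /164424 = 6.05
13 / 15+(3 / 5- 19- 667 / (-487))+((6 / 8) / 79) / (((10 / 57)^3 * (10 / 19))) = -59201714539 / 4616760000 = -12.82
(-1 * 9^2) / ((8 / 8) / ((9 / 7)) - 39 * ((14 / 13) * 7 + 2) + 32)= 729 / 3053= 0.24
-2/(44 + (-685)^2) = -0.00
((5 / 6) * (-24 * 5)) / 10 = -10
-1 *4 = -4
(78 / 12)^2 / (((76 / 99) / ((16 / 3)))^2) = 736164 / 361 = 2039.24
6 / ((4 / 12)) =18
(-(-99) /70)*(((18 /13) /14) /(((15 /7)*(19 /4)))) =594 /43225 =0.01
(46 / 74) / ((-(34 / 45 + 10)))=-1035 / 17908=-0.06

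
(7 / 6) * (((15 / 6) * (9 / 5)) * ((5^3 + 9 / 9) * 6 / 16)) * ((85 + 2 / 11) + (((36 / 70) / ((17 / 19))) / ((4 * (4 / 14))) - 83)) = 39852729 / 59840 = 665.99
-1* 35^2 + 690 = -535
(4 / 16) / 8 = 1 / 32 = 0.03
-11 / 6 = -1.83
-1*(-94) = 94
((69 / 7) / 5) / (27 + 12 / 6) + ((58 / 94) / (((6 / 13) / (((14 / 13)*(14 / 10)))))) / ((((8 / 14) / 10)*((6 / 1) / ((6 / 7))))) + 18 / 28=822889 / 143115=5.75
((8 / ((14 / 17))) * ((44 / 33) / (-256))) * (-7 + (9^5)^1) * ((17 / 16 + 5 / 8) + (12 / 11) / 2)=-65743267 / 9856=-6670.38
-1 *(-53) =53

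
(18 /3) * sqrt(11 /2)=3 * sqrt(22)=14.07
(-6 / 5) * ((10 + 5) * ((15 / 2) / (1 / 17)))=-2295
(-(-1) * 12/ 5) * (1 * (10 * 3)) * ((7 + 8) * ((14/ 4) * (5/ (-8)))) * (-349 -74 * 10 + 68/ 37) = 190063125/ 74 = 2568420.61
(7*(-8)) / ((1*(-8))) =7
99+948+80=1127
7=7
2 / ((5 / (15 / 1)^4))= 20250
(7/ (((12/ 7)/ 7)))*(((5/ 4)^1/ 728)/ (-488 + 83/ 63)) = -5145/ 51019904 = -0.00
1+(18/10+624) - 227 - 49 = 1754/5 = 350.80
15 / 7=2.14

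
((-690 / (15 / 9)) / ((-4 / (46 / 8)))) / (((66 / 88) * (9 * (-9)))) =-529 / 54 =-9.80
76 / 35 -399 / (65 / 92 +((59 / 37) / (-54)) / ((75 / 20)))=-19179227456 / 33710915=-568.93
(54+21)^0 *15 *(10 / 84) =25 / 14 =1.79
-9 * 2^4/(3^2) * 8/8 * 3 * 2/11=-96/11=-8.73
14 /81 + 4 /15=178 /405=0.44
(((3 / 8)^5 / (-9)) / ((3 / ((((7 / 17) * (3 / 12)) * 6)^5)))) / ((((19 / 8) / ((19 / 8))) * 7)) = -5250987 / 1488827973632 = -0.00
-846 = -846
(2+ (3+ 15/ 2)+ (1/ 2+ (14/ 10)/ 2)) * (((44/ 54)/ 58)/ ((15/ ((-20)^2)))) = 12056/ 2349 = 5.13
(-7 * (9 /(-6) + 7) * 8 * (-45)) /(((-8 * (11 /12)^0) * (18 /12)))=-1155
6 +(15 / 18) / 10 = 73 / 12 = 6.08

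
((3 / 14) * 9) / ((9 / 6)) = 9 / 7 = 1.29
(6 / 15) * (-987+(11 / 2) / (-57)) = -112529 / 285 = -394.84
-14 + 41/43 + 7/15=-8114/645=-12.58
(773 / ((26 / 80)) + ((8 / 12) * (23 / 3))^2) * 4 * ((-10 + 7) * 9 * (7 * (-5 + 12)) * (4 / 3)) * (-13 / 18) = 992554976 / 81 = 12253765.14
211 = 211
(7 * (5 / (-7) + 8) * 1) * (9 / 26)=459 / 26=17.65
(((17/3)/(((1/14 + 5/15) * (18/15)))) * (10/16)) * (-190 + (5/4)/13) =-1728125/1248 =-1384.72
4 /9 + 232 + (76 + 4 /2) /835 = 1747522 /7515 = 232.54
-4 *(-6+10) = -16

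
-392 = -392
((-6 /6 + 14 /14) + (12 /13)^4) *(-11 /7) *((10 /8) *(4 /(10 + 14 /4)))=-84480 /199927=-0.42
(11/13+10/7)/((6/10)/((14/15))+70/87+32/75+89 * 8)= 0.00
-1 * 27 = -27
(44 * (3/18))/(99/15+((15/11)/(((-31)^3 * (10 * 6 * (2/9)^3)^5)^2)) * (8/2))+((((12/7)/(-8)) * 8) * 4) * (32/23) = -144215953411409647195426353559922176/17108966335218236636624103528090801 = -8.43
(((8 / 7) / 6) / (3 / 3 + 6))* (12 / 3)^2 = 64 / 147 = 0.44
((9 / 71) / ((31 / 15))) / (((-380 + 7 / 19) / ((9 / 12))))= -7695 / 63503252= -0.00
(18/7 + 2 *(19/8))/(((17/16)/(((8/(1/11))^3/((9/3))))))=558807040/357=1565285.83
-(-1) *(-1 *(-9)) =9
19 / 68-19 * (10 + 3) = -16777 / 68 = -246.72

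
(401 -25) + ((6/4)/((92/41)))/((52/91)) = 277597/736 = 377.17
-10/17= -0.59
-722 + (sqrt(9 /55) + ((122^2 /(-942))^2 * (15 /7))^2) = 3 * sqrt(55) /55 + 76489472676567598 /267939781641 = 285473.03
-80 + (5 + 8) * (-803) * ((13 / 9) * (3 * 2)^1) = -271654 / 3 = -90551.33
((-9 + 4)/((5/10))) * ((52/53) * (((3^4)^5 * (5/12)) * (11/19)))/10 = -831016948905/1007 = -825240267.04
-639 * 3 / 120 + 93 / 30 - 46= -471 / 8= -58.88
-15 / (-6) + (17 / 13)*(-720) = -939.04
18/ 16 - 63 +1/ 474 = -117311/ 1896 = -61.87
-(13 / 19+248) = -4725 / 19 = -248.68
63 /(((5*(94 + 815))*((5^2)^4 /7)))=49 /197265625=0.00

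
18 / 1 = 18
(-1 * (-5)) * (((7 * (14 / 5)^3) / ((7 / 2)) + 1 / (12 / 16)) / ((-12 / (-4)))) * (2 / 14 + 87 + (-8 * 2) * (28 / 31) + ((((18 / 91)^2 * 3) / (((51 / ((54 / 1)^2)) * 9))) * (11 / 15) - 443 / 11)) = 134227693376948 / 54005576625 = 2485.44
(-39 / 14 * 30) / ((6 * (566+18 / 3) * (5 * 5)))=-0.00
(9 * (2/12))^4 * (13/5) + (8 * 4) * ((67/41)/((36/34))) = 1846477/29520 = 62.55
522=522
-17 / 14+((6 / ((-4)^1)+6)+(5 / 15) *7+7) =265 / 21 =12.62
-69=-69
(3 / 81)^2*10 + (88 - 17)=71.01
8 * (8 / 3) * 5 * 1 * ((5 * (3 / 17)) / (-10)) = -160 / 17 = -9.41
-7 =-7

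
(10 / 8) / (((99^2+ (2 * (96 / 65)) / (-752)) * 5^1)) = 3055 / 119768172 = 0.00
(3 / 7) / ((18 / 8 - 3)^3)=-64 / 63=-1.02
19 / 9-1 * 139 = -1232 / 9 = -136.89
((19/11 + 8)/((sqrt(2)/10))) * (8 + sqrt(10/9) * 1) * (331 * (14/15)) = 495838 * sqrt(2) * (sqrt(10) + 24)/99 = 192391.46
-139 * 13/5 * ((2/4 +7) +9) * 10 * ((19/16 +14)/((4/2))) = -14490333/32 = -452822.91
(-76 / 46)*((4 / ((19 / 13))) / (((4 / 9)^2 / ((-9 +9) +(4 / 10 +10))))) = -27378 / 115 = -238.07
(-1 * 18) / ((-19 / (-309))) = -5562 / 19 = -292.74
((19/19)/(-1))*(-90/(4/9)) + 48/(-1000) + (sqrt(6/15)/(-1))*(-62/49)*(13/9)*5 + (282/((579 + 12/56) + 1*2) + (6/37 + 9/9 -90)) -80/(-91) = 120.76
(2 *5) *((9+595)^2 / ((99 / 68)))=248074880 / 99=2505806.87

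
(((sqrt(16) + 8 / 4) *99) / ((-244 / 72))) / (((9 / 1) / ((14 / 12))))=-1386 / 61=-22.72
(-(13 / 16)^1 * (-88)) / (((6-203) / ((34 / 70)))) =-2431 / 13790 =-0.18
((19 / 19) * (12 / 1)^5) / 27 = 9216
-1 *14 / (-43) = 14 / 43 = 0.33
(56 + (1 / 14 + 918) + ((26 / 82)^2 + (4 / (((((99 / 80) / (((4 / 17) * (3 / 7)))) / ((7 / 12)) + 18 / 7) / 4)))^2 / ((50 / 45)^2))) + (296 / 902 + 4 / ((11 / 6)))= 977.05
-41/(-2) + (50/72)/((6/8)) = 1157/54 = 21.43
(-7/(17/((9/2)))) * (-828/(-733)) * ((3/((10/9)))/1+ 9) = -1525797/62305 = -24.49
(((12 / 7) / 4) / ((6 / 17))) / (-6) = -17 / 84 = -0.20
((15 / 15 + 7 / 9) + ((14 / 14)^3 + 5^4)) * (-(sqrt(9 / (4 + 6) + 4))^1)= -3955 * sqrt(10) / 9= -1389.65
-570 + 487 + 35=-48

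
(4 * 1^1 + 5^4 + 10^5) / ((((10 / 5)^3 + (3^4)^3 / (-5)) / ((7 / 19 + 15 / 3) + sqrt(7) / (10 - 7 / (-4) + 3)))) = -51320790 / 10096619 - 2012580 * sqrt(7) / 31352659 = -5.25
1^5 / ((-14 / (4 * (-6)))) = 12 / 7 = 1.71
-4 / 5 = -0.80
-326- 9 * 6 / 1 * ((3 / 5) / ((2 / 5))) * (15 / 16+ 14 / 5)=-50299 / 80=-628.74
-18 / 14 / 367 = -9 / 2569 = -0.00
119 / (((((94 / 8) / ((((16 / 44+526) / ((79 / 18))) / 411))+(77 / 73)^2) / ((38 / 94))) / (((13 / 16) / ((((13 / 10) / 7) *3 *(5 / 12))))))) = 5860087926840 / 1440186472813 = 4.07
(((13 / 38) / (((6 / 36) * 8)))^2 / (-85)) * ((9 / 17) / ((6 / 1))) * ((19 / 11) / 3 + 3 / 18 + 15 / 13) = -190359 / 1468952320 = -0.00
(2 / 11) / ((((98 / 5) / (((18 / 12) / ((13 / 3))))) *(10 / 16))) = 36 / 7007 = 0.01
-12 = -12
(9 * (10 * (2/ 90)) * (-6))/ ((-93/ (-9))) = -36/ 31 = -1.16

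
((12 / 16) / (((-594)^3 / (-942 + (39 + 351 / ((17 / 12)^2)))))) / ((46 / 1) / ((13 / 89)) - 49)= 911833 / 93062355151392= 0.00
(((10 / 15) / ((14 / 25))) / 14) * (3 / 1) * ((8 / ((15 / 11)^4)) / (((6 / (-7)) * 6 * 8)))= -14641 / 1020600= -0.01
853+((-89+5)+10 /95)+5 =14708 /19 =774.11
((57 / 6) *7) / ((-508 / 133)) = -17689 / 1016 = -17.41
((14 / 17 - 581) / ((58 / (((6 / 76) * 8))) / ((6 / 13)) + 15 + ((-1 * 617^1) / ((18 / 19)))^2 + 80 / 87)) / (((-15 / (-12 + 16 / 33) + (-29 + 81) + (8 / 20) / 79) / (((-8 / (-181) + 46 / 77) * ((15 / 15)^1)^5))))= -26131265727660 / 1588098227547914291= -0.00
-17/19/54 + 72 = 73855/1026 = 71.98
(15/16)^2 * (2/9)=25/128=0.20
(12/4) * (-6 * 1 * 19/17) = -342/17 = -20.12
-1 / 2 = -0.50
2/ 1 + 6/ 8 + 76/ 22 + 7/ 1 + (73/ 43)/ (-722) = 9017257/ 683012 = 13.20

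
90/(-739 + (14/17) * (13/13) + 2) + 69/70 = 151287/175210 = 0.86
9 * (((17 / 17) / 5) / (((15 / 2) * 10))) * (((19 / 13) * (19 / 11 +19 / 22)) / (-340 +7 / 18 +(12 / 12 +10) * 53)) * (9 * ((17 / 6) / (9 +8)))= 87723 / 156620750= 0.00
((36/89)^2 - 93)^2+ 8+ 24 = 542757669161/62742241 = 8650.59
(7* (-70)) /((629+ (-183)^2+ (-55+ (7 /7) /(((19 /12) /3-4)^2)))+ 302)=-7656250 /536954421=-0.01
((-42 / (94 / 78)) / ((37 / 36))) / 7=-8424 / 1739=-4.84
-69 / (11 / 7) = -483 / 11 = -43.91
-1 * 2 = -2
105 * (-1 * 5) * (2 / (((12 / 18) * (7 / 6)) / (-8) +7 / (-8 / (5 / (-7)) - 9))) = -118800 / 349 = -340.40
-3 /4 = -0.75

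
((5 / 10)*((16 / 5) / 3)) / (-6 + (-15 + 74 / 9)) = -24 / 575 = -0.04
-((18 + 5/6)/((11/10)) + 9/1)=-862/33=-26.12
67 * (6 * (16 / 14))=3216 / 7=459.43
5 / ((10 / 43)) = 43 / 2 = 21.50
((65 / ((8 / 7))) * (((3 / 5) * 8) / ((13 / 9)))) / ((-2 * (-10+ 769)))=-63 / 506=-0.12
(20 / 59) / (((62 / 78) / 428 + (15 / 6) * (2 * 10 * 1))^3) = 0.00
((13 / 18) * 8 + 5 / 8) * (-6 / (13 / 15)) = -2305 / 52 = -44.33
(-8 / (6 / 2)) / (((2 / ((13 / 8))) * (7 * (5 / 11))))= -0.68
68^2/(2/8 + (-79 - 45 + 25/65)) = -240448/6415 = -37.48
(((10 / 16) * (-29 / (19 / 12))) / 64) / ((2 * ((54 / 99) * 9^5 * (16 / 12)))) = -1595 / 765904896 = -0.00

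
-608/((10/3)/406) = -370272/5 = -74054.40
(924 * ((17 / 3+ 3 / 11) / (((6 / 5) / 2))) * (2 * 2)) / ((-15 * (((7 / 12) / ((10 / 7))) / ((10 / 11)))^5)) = -17694720000000000 / 132632423693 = -133411.72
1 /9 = 0.11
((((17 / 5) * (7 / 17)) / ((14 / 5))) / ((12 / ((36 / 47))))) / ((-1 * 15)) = -1 / 470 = -0.00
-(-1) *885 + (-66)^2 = 5241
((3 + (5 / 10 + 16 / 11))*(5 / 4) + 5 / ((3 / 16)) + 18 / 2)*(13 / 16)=143663 / 4224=34.01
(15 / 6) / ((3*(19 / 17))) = 85 / 114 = 0.75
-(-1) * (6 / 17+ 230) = 3916 / 17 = 230.35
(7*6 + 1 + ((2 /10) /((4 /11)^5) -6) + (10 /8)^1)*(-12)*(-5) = 1070673 /256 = 4182.32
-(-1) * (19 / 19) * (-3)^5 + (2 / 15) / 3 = -242.96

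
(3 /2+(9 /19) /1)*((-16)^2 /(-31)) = -9600 /589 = -16.30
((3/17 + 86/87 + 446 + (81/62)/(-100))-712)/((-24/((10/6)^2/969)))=2428603999/76771032768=0.03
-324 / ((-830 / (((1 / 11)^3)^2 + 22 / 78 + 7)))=27168661602 / 9557571595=2.84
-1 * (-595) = 595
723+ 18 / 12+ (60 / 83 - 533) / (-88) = 730.55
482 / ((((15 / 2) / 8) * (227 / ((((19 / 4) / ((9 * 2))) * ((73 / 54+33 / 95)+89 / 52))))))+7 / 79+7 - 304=-1252848650447 / 4248776025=-294.87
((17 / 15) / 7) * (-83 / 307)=-1411 / 32235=-0.04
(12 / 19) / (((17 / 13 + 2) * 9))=0.02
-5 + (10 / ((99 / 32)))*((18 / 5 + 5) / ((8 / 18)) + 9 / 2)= 72.09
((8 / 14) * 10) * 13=520 / 7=74.29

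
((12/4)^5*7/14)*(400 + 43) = 53824.50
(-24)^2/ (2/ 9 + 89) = 5184/ 803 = 6.46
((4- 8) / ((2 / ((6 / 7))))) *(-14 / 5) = 24 / 5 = 4.80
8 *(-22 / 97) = -176 / 97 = -1.81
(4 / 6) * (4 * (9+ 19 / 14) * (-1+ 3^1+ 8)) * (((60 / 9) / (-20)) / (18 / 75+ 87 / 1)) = -145000 / 137403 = -1.06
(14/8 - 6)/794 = -17/3176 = -0.01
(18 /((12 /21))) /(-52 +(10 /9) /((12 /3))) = -81 /133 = -0.61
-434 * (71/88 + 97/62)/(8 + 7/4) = -105.55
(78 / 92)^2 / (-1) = -0.72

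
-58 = -58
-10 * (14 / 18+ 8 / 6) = -190 / 9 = -21.11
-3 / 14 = -0.21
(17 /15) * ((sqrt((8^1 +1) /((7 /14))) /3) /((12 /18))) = 17 * sqrt(2) /10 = 2.40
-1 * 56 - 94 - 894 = -1044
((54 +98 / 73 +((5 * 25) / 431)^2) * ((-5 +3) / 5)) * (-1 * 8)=2405168208 / 13560553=177.37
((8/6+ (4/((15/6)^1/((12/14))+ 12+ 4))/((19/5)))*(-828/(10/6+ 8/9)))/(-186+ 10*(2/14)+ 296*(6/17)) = 57744036/10277879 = 5.62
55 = 55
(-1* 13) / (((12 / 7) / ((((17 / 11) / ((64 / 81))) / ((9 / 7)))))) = -32487 / 2816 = -11.54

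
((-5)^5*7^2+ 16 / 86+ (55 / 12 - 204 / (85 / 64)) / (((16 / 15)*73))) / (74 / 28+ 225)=-215337829609 / 320127776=-672.66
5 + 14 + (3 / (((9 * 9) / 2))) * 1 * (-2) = 509 / 27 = 18.85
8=8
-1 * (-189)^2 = -35721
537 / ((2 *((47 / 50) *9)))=4475 / 141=31.74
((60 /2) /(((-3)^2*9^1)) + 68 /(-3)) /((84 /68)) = -1462 /81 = -18.05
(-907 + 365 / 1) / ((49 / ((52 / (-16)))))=3523 / 98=35.95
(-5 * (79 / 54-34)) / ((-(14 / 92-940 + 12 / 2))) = 0.17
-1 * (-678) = 678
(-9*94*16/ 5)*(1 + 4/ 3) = -6316.80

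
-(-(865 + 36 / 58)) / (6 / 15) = 125515 / 58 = 2164.05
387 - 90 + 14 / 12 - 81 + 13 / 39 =435 / 2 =217.50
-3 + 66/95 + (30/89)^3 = -151823211/66972055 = -2.27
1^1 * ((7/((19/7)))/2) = 49/38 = 1.29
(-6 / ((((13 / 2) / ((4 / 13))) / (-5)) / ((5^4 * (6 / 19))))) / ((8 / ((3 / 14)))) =7.51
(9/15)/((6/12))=1.20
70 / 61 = 1.15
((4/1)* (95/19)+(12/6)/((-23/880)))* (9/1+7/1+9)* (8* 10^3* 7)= -79130434.78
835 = 835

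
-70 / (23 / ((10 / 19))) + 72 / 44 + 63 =303007 / 4807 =63.03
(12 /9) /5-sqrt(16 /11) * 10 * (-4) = 48.51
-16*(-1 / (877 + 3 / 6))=32 / 1755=0.02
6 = 6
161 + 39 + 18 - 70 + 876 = 1024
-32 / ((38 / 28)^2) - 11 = -10243 / 361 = -28.37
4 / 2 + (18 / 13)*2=62 / 13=4.77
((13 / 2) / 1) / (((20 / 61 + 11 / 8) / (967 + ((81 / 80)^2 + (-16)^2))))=6212172473 / 1329600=4672.21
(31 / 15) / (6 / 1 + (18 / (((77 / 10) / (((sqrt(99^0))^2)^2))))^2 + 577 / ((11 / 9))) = 183799 / 43005015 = 0.00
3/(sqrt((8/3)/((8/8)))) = 3 * sqrt(6)/4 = 1.84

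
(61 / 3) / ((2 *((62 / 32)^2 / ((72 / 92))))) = 46848 / 22103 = 2.12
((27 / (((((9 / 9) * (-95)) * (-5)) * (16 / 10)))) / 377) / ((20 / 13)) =0.00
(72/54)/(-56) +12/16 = 61/84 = 0.73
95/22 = 4.32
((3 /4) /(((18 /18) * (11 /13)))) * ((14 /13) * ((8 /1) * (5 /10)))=42 /11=3.82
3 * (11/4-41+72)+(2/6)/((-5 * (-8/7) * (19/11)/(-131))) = 220763/2280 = 96.83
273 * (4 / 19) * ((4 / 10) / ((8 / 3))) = 819 / 95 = 8.62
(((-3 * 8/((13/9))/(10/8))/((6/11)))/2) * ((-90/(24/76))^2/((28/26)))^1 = -919002.86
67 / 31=2.16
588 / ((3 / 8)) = 1568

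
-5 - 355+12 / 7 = -2508 / 7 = -358.29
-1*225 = -225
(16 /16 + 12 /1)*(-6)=-78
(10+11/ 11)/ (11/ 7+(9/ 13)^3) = 169169/ 29270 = 5.78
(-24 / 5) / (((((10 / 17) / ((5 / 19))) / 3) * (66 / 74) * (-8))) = 1887 / 2090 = 0.90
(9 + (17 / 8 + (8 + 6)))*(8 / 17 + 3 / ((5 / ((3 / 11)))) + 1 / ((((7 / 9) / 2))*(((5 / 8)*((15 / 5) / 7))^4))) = 35249383199 / 2805000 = 12566.63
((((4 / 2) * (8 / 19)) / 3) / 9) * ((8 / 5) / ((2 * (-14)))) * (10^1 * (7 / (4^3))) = -1 / 513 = -0.00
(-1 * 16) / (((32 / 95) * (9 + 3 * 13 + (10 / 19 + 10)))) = -1805 / 2224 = -0.81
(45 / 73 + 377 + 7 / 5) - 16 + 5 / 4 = 531829 / 1460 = 364.27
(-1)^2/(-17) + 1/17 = 0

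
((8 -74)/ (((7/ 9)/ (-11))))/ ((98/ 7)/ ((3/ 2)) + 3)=19602/ 259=75.68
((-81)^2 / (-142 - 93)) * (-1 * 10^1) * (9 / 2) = 59049 / 47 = 1256.36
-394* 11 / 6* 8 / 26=-8668 / 39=-222.26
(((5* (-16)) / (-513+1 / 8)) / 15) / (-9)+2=221434 / 110781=2.00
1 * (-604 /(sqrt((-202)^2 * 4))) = -151 /101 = -1.50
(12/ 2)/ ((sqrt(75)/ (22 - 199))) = -122.63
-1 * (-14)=14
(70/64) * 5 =175/32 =5.47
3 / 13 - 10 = -127 / 13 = -9.77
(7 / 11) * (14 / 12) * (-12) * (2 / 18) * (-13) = 1274 / 99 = 12.87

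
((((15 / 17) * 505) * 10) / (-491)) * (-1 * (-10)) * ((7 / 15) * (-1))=353500 / 8347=42.35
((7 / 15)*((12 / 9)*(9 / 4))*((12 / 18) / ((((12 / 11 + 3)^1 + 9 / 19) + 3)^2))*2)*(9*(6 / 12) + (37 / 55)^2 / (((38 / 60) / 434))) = 641344354 / 62489025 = 10.26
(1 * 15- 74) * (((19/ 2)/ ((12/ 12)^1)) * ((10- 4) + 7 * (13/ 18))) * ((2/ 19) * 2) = -11741/ 9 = -1304.56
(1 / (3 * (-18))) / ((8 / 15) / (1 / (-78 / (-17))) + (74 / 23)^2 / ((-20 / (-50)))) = -44965 / 68778828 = -0.00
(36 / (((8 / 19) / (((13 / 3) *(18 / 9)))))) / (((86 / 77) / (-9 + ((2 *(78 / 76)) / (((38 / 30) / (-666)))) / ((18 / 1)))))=-37378341 / 817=-45750.72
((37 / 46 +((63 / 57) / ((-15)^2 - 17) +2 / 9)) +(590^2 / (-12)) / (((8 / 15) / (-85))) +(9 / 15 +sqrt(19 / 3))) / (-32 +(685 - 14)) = sqrt(57) / 1917 +18910386881177 / 2613714480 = 7235.07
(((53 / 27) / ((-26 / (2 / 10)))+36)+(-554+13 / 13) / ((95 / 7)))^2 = 100875476881 / 4447556100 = 22.68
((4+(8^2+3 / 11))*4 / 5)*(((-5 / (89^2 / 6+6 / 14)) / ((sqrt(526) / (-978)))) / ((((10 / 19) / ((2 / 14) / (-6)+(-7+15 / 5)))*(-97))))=2358408858*sqrt(526) / 77823218825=0.70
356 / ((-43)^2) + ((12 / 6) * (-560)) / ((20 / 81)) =-8386708 / 1849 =-4535.81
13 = 13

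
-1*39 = -39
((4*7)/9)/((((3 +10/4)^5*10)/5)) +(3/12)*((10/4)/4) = 7261631/46382688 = 0.16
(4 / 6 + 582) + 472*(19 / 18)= 9728 / 9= 1080.89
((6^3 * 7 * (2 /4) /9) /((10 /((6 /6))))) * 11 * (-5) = -462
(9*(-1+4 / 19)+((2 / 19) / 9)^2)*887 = -184284007 / 29241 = -6302.25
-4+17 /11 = -27 /11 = -2.45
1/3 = 0.33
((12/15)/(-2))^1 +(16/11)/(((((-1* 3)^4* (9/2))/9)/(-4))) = -2422/4455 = -0.54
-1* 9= -9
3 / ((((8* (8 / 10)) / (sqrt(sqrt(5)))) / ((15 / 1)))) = 225* 5^(1 / 4) / 32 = 10.51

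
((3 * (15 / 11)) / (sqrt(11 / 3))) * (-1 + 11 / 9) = 0.47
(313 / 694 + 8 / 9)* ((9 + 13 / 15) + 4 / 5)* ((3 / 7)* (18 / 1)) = 267808 / 2429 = 110.25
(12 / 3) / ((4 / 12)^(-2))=4 / 9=0.44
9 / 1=9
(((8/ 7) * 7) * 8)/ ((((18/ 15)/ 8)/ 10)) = 12800/ 3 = 4266.67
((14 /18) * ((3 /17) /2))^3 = 343 /1061208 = 0.00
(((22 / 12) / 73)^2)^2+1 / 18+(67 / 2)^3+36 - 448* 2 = 1352015206776079 / 36804120336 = 36735.43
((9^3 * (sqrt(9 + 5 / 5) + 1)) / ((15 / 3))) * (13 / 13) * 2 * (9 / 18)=729 / 5 + 729 * sqrt(10) / 5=606.86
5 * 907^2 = 4113245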